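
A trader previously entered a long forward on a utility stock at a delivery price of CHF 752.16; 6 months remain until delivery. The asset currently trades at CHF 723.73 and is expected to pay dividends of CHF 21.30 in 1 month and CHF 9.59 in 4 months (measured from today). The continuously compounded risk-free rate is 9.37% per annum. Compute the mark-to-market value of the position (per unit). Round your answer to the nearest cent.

-CHF 24.43

PV(remaining dividends) I = 21.30·e^(−0.0937·1/12) + 9.59·e^(−0.0937·4/12) = 30.4294
Current forward F = (S − I)·e^(rT) = (723.73 − 30.4294)·e^(0.0937·6/12) = 693.3006 × 1.047965 = 726.5548
Value (long) = (F − K)·e^(−rT) = (726.5548 − 752.16) × 0.954231 = -24.4333
Value = -CHF 24.43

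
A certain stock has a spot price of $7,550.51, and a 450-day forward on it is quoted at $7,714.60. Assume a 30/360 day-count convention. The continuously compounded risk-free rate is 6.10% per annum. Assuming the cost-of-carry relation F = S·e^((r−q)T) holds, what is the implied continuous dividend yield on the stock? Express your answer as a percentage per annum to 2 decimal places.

4.38%

From F = S·e^((r−q)T): (r − q) = ln(F/S)/T
ln(7714.60/7550.51) = ln(1.021732) = 0.021499
(r − q) = 0.021499 / (450/360) = 0.017199
q = r − ln(F/S)/T = 0.0610 − 0.017199 = 0.043801
q = 4.38%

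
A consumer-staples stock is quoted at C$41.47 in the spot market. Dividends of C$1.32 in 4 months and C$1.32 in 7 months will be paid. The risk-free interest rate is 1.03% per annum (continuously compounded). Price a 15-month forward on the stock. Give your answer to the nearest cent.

PV(dividends) I = 1.32·e^(−0.0103·4/12) + 1.32·e^(−0.0103·7/12)
I = 1.3155 + 1.3121 = 2.6276
F = (S − I)·e^(rT) = (41.47 − 2.6276) · e^(0.0103·15/12)
= 38.8424 · e^0.012875 = 38.8424 × 1.012958 = C$39.35

C$39.35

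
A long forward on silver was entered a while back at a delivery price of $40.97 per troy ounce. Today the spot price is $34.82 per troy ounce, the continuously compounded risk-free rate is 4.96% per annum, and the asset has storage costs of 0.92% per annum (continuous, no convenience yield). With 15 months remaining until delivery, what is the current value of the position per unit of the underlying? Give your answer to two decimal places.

Current fair forward for the remaining 15 months: F = S·e^((r + u)·T), (r + u) = 0.0496 + 0.0092 = 0.0588
F = 34.82 · e^(0.0588 × 15/12) = 34.82 × 1.076269 = 37.4757
Value of long forward = (F − K)·e^(−rT) = (37.4757 − 40.97) · e^(−0.0496·15/12)
= -3.4943 × 0.939883 = -3.28

-$3.28 per troy ounce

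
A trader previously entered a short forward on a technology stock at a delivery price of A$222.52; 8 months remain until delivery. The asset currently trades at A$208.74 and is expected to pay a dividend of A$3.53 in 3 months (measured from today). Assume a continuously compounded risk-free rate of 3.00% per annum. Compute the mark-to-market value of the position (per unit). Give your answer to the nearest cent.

PV(remaining dividends) I = 3.53·e^(−0.0300·3/12) = 3.5036
Current forward F = (S − I)·e^(rT) = (208.74 − 3.5036)·e^(0.0300·8/12) = 205.2364 × 1.020201 = 209.3824
Value (long) = (F − K)·e^(−rT) = (209.3824 − 222.52) × 0.980199 = -12.8775
Short position value = −(long value) = A$12.88

A$12.88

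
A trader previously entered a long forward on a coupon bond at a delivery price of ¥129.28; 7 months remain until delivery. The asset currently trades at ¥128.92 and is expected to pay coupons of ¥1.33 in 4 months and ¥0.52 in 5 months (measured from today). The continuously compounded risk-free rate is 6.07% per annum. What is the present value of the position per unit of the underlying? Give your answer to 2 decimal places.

PV(remaining coupons) I = 1.33·e^(−0.0607·4/12) + 0.52·e^(−0.0607·5/12) = 1.8104
Current forward F = (S − I)·e^(rT) = (128.92 − 1.8104)·e^(0.0607·7/12) = 127.1096 × 1.036043 = 131.6910
Value (long) = (F − K)·e^(−rT) = (131.6910 − 129.28) × 0.965211 = 2.3271
Value = ¥2.33

¥2.33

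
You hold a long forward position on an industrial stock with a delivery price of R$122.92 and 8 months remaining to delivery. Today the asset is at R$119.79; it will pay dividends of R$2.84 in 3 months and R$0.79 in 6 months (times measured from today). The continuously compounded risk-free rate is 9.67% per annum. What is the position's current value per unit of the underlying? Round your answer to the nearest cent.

PV(remaining dividends) I = 2.84·e^(−0.0967·3/12) + 0.79·e^(−0.0967·6/12) = 3.5249
Current forward F = (S − I)·e^(rT) = (119.79 − 3.5249)·e^(0.0967·8/12) = 116.2651 × 1.066590 = 124.0072
Value (long) = (F − K)·e^(−rT) = (124.0072 − 122.92) × 0.937567 = 1.0193
Value = R$1.02

R$1.02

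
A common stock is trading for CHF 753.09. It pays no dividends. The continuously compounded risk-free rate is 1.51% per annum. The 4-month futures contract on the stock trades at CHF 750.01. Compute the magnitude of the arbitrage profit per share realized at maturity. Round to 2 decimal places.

CHF 6.88 per share

Fair futures: F* = S·e^(carry·T), with carry = r = 0.0151
F* = 753.09 · e^(0.0151 × 4/12) = 753.09 · e^0.005033 = 753.09 × 1.005046 = CHF 756.8901
Market CHF 750.01 < fair CHF 756.8901: forward underpriced → reverse cash-and-carry (short spot, go long the forward).
At maturity, profit = |F_mkt − F*| = |750.01 − 756.8901| = CHF 6.88 per share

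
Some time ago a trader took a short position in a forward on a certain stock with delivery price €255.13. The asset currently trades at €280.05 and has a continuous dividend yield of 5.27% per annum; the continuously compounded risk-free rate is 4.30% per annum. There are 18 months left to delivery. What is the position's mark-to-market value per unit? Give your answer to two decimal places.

-€19.57

Current fair forward for the remaining 18 months: F = S·e^((r − q)·T), (r − q) = 0.0430 − 0.0527 = -0.0097
F = 280.05 · e^(-0.0097 × 18/12) = 280.05 × 0.985555 = 276.0047
Value of long forward = (F − K)·e^(−rT) = (276.0047 − 255.13) · e^(−0.0430·18/12)
= 20.8747 × 0.937536 = 19.57
Short position value = −(long value) = -€19.57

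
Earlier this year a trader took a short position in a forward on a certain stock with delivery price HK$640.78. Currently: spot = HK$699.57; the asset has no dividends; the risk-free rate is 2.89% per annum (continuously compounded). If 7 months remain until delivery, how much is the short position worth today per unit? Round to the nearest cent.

-HK$69.50

Current fair forward for the remaining 7 months: F = S·e^(r·T), r = 0.0289
F = 699.57 · e^(0.0289 × 7/12) = 699.57 × 1.017001 = 711.4634
Value of long forward = (F − K)·e^(−rT) = (711.4634 − 640.78) · e^(−0.0289·7/12)
= 70.6834 × 0.983283 = 69.50
Short position value = −(long value) = -HK$69.50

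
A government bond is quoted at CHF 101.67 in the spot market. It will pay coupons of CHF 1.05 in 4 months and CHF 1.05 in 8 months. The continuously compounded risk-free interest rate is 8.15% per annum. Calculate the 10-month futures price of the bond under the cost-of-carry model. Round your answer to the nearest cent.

CHF 106.66

PV(coupons) I = 1.05·e^(−0.0815·4/12) + 1.05·e^(−0.0815·8/12)
I = 1.0219 + 0.9945 = 2.0164
F = (S − I)·e^(rT) = (101.67 − 2.0164) · e^(0.0815·10/12)
= 99.6536 · e^0.067917 = 99.6536 × 1.070276 = CHF 106.66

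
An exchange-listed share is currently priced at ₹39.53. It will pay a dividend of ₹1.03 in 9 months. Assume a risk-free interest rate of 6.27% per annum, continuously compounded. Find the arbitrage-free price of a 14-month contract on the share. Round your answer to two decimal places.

₹41.47

PV(dividends) I = 1.03·e^(−0.0627·9/12)
I = 0.9827
F = (S − I)·e^(rT) = (39.53 − 0.9827) · e^(0.0627·14/12)
= 38.5473 · e^0.073150 = 38.5473 × 1.075892 = ₹41.47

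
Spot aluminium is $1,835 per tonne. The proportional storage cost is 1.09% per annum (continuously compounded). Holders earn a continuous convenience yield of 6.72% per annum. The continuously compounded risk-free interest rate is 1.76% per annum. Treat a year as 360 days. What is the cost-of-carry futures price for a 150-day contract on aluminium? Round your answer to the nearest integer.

Net carry = r + u − y = 0.0176 + 0.0109 − 0.0672 = -0.0387
F = S·e^((r+u−y)T) = 1835 · e^(-0.0387 × 150/360) = 1835 · e^-0.016125
= 1835 × 0.984004 = $1,806 per tonne

$1,806 per tonne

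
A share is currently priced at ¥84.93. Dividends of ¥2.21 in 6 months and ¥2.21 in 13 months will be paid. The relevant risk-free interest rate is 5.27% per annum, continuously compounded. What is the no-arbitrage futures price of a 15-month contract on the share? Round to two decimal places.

PV(dividends) I = 2.21·e^(−0.0527·6/12) + 2.21·e^(−0.0527·13/12)
I = 2.1525 + 2.0874 = 4.2399
F = (S − I)·e^(rT) = (84.93 − 4.2399) · e^(0.0527·15/12)
= 80.6901 · e^0.065875 = 80.6901 × 1.068093 = ¥86.18

¥86.18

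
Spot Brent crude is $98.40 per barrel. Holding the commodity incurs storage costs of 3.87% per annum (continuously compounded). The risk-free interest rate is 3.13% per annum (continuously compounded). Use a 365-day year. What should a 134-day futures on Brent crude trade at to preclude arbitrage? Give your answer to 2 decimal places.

$100.96 per barrel

Net carry = r + u − y = 0.0313 + 0.0387 − 0.0000 = 0.0700
F = S·e^((r+u−y)T) = 98.40 · e^(0.0700 × 134/365) = 98.40 · e^0.025699
= 98.40 × 1.026032 = $100.96 per barrel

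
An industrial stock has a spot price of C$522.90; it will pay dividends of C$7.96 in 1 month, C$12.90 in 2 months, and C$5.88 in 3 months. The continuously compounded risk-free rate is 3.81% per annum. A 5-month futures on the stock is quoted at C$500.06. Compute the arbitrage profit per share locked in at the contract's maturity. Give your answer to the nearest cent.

C$4.20 per share

PV(dividends) I = 7.96·e^(−0.0381·1/12) + 12.90·e^(−0.0381·2/12) + 5.88·e^(−0.0381·3/12) = 26.5774
Fair futures F* = (S − I)·e^(rT) = (522.90 − 26.5774)·e^0.015875 = 496.3226 × 1.016002 = 504.2648
Market C$500.06 < fair 504.2648: forward underpriced → reverse cash-and-carry (short the stock, invest proceeds at r, pay the dividends, go long the forward).
Profit at T = |F_mkt − F*| = |500.06 − 504.2648| = C$4.20 per share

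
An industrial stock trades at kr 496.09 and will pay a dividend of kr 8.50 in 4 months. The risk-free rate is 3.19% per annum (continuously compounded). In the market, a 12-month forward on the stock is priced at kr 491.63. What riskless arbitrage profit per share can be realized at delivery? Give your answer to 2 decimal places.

kr 11.86 per share

PV(dividends) I = 8.50·e^(−0.0319·4/12) = 8.4101
Fair forward F* = (S − I)·e^(rT) = (496.09 − 8.4101)·e^0.031900 = 487.6799 × 1.032414 = 503.4876
Market kr 491.63 < fair 503.4876: forward underpriced → reverse cash-and-carry (short the stock, invest proceeds at r, pay the dividends, go long the forward).
Profit at T = |F_mkt − F*| = |491.63 − 503.4876| = kr 11.86 per share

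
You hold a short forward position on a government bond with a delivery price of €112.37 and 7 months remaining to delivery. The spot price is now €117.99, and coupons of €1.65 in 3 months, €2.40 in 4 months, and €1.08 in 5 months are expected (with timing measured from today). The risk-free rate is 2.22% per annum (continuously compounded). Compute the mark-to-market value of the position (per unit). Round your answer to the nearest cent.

PV(remaining coupons) I = 1.65·e^(−0.0222·3/12) + 2.40·e^(−0.0222·4/12) + 1.08·e^(−0.0222·5/12) = 5.0932
Current forward F = (S − I)·e^(rT) = (117.99 − 5.0932)·e^(0.0222·7/12) = 112.8968 × 1.013034 = 114.3683
Value (long) = (F − K)·e^(−rT) = (114.3683 − 112.37) × 0.987133 = 1.9726
Short position value = −(long value) = -€1.97

-€1.97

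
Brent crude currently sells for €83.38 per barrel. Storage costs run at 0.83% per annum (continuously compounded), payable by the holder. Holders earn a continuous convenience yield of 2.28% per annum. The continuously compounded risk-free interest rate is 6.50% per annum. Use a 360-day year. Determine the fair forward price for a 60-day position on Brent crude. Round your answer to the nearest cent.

€84.08 per barrel

Net carry = r + u − y = 0.0650 + 0.0083 − 0.0228 = 0.0505
F = S·e^((r+u−y)T) = 83.38 · e^(0.0505 × 60/360) = 83.38 · e^0.008417
= 83.38 × 1.008453 = €84.08 per barrel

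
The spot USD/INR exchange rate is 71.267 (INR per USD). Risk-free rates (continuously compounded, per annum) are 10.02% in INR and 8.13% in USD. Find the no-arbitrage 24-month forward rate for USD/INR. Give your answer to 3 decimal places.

74.012

F = S·e^((r_INR − r_USD)T) = 71.267 · e^((0.1002 − 0.0813) × 24/12)
= 71.267 · e^0.037800 = 71.267 × 1.038524
F = 74.012 INR per USD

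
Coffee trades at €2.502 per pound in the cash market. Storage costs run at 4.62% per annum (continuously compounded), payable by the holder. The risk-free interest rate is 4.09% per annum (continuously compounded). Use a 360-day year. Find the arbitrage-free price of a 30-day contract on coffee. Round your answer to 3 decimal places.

€2.520 per pound

Net carry = r + u − y = 0.0409 + 0.0462 − 0.0000 = 0.0871
F = S·e^((r+u−y)T) = 2.502 · e^(0.0871 × 30/360) = 2.502 · e^0.007258
= 2.502 × 1.007284 = €2.520 per pound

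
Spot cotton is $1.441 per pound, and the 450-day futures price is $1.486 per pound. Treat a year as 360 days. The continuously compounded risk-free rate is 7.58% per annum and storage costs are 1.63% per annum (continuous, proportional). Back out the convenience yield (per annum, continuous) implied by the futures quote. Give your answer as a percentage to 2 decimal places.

F = S·e^((r+u−y)T) ⇒ (r+u−y) = ln(F/S)/T
ln(1.486/1.441) = 0.030751; /T ⇒ 0.024601
y = r + u − ln(F/S)/T = 0.0758 + 0.0163 − 0.024601 = 0.067499
y = 6.75%

6.75%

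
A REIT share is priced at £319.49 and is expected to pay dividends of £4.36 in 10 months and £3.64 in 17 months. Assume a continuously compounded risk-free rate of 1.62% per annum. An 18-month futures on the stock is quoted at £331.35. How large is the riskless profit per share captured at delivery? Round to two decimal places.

PV(dividends) I = 4.36·e^(−0.0162·10/12) + 3.64·e^(−0.0162·17/12) = 7.8589
Fair futures F* = (S − I)·e^(rT) = (319.49 − 7.8589)·e^0.024300 = 311.6311 × 1.024598 = 319.2966
Market £331.35 > fair 319.2966: forward overpriced → cash-and-carry (borrow at r, buy the stock and collect the dividends, short the forward).
Profit at T = |F_mkt − F*| = |331.35 − 319.2966| = £12.05 per share

£12.05 per share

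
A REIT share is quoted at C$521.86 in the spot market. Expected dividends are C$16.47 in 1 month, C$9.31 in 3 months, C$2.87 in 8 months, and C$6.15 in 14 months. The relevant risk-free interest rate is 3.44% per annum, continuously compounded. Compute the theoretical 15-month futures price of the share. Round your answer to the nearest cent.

PV(dividends) I = 16.47·e^(−0.0344·1/12) + 9.31·e^(−0.0344·3/12) + 2.87·e^(−0.0344·8/12) + 6.15·e^(−0.0344·14/12)
I = 16.4229 + 9.2303 + 2.8049 + 5.9081 = 34.3662
F = (S − I)·e^(rT) = (521.86 − 34.3662) · e^(0.0344·15/12)
= 487.4938 · e^0.043000 = 487.4938 × 1.043938 = C$508.91

C$508.91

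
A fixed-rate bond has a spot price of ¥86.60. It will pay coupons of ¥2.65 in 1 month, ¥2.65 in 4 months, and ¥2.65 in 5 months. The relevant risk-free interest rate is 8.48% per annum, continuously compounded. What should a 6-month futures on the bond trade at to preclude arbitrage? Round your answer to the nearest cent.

¥82.25

PV(coupons) I = 2.65·e^(−0.0848·1/12) + 2.65·e^(−0.0848·4/12) + 2.65·e^(−0.0848·5/12)
I = 2.6313 + 2.5761 + 2.5580 = 7.7654
F = (S − I)·e^(rT) = (86.60 − 7.7654) · e^(0.0848·6/12)
= 78.8346 · e^0.042400 = 78.8346 × 1.043312 = ¥82.25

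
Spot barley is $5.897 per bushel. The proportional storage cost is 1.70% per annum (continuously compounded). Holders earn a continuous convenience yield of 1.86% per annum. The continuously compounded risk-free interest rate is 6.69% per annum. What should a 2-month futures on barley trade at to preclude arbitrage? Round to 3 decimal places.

$5.962 per bushel

Net carry = r + u − y = 0.0669 + 0.0170 − 0.0186 = 0.0653
F = S·e^((r+u−y)T) = 5.897 · e^(0.0653 × 2/12) = 5.897 · e^0.010883
= 5.897 × 1.010942 = $5.962 per bushel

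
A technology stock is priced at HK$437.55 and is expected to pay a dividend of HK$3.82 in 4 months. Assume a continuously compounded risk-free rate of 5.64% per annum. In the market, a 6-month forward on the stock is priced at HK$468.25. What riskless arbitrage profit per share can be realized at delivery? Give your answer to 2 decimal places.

PV(dividends) I = 3.82·e^(−0.0564·4/12) = 3.7489
Fair forward F* = (S − I)·e^(rT) = (437.55 − 3.7489)·e^0.028200 = 433.8011 × 1.028601 = 446.2082
Market HK$468.25 > fair 446.2082: forward overpriced → cash-and-carry (borrow at r, buy the stock and collect the dividends, short the forward).
Profit at T = |F_mkt − F*| = |468.25 − 446.2082| = HK$22.04 per share

HK$22.04 per share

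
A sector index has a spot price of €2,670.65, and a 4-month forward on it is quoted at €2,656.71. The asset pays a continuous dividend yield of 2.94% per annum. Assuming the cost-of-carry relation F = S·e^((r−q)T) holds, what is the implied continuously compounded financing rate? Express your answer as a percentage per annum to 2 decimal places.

1.37%

From F = S·e^((r−q)T): (r − q) = ln(F/S)/T
ln(2656.71/2670.65) = ln(0.994780) = -0.005234
(r − q) = -0.005234 / (4/12) = -0.015702
r = ln(F/S)/T + q = -0.015702 + 0.0294 = 0.013698
r = 1.37%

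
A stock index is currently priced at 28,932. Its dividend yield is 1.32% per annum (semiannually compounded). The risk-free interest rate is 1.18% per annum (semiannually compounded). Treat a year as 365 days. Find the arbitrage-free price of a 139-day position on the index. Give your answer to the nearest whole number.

F = S · (1+r/2)^(2T) / (1+q/2)^(2T)
= 28932 × 1.004491 / 1.005023 = 28932 × 0.999471
F = 28,917

28,917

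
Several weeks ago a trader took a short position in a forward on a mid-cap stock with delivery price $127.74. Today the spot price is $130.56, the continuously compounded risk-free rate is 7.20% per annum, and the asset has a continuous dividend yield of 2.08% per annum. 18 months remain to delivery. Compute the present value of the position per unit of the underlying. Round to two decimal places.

-$11.89

Current fair forward for the remaining 18 months: F = S·e^((r − q)·T), (r − q) = 0.0720 − 0.0208 = 0.0512
F = 130.56 · e^(0.0512 × 18/12) = 130.56 × 1.079826 = 140.9821
Value of long forward = (F − K)·e^(−rT) = (140.9821 − 127.74) · e^(−0.0720·18/12)
= 13.2421 × 0.897628 = 11.89
Short position value = −(long value) = -$11.89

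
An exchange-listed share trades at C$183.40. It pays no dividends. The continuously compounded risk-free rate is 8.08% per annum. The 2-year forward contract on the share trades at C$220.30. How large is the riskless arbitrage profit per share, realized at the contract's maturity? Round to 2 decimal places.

C$4.73 per share

Fair forward: F* = S·e^(carry·T), with carry = r = 0.0808
F* = 183.40 · e^(0.0808 × 2) = 183.40 · e^0.161600 = 183.40 × 1.175390 = C$215.5665
Market C$220.30 > fair C$215.5665: forward overpriced → cash-and-carry (buy spot, short the forward).
At maturity, profit = |F_mkt − F*| = |220.30 − 215.5665| = C$4.73 per share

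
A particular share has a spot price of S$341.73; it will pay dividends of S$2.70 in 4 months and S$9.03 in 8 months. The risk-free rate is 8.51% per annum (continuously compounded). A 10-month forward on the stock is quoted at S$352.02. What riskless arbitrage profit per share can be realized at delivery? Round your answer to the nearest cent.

PV(dividends) I = 2.70·e^(−0.0851·4/12) + 9.03·e^(−0.0851·8/12) = 11.1564
Fair forward F* = (S − I)·e^(rT) = (341.73 − 11.1564)·e^0.070917 = 330.5736 × 1.073492 = 354.8681
Market S$352.02 < fair 354.8681: forward underpriced → reverse cash-and-carry (short the stock, invest proceeds at r, pay the dividends, go long the forward).
Profit at T = |F_mkt − F*| = |352.02 − 354.8681| = S$2.85 per share

S$2.85 per share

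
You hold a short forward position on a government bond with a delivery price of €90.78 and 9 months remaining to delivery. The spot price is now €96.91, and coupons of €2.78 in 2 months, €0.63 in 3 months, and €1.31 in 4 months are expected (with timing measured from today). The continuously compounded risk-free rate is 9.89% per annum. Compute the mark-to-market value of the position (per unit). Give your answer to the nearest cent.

-€8.00

PV(remaining coupons) I = 2.78·e^(−0.0989·2/12) + 0.63·e^(−0.0989·3/12) + 1.31·e^(−0.0989·4/12) = 4.6167
Current forward F = (S − I)·e^(rT) = (96.91 − 4.6167)·e^(0.0989·9/12) = 92.2933 × 1.076995 = 99.3994
Value (long) = (F − K)·e^(−rT) = (99.3994 − 90.78) × 0.928509 = 8.0032
Short position value = −(long value) = -€8.00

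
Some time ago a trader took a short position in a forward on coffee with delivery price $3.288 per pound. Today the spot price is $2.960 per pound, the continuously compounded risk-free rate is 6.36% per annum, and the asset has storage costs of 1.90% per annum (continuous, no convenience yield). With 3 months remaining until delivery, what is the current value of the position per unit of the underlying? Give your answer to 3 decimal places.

$0.262 per pound

Current fair forward for the remaining 3 months: F = S·e^((r + u)·T), (r + u) = 0.0636 + 0.0190 = 0.0826
F = 2.960 · e^(0.0826 × 3/12) = 2.960 × 1.020865 = 3.0218
Value of long forward = (F − K)·e^(−rT) = (3.0218 − 3.288) · e^(−0.0636·3/12)
= -0.2662 × 0.984226 = -0.262
Short position value = −(long value) = $0.262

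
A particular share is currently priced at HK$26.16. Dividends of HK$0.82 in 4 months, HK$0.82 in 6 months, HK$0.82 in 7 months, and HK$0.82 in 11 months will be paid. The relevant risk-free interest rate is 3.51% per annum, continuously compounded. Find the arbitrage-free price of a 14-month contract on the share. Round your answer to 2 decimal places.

PV(dividends) I = 0.82·e^(−0.0351·4/12) + 0.82·e^(−0.0351·6/12) + 0.82·e^(−0.0351·7/12) + 0.82·e^(−0.0351·11/12)
I = 0.8105 + 0.8057 + 0.8034 + 0.7940 = 3.2136
F = (S − I)·e^(rT) = (26.16 − 3.2136) · e^(0.0351·14/12)
= 22.9464 · e^0.040950 = 22.9464 × 1.041800 = HK$23.91

HK$23.91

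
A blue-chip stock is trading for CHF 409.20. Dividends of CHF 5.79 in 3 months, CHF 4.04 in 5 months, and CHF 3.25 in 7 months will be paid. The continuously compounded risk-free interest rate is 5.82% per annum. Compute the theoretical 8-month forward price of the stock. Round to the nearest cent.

PV(dividends) I = 5.79·e^(−0.0582·3/12) + 4.04·e^(−0.0582·5/12) + 3.25·e^(−0.0582·7/12)
I = 5.7064 + 3.9432 + 3.1415 = 12.7911
F = (S − I)·e^(rT) = (409.20 − 12.7911) · e^(0.0582·8/12)
= 396.4089 · e^0.038800 = 396.4089 × 1.039563 = CHF 412.09

CHF 412.09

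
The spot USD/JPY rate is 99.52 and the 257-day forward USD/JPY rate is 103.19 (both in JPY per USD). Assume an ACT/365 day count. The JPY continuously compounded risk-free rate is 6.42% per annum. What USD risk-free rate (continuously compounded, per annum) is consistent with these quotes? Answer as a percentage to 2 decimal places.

F = S·e^((r_JPY − r_USD)T) ⇒ r_USD = r_JPY − ln(F/S)/T
ln(103.19/99.52) = 0.036213; /(257/365) = 0.051431
r_USD = 0.0642 − 0.051431 = 0.012769
r_USD = 1.28%

1.28%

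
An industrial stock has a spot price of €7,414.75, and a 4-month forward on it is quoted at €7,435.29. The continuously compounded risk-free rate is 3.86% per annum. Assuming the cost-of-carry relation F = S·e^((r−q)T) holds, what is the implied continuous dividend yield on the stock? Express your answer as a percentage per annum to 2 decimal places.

3.03%

From F = S·e^((r−q)T): (r − q) = ln(F/S)/T
ln(7435.29/7414.75) = ln(1.002770) = 0.002766
(r − q) = 0.002766 / (4/12) = 0.008298
q = r − ln(F/S)/T = 0.0386 − 0.008298 = 0.030302
q = 3.03%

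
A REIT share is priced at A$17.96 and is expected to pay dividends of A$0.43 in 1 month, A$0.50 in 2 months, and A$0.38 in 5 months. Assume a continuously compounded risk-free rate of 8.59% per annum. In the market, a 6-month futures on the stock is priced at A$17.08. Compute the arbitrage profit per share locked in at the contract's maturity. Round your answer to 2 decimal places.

A$0.33 per share

PV(dividends) I = 0.43·e^(−0.0859·1/12) + 0.50·e^(−0.0859·2/12) + 0.38·e^(−0.0859·5/12) = 1.2865
Fair futures F* = (S − I)·e^(rT) = (17.96 − 1.2865)·e^0.042950 = 16.6735 × 1.043886 = 17.4052
Market A$17.08 < fair 17.4052: forward underpriced → reverse cash-and-carry (short the stock, invest proceeds at r, pay the dividends, go long the forward).
Profit at T = |F_mkt − F*| = |17.08 − 17.4052| = A$0.33 per share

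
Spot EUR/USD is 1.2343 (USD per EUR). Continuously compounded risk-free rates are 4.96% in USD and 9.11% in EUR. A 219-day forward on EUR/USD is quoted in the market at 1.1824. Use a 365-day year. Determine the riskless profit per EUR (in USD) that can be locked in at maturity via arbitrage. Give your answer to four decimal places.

0.0215 per EUR (in USD)

Fair forward: F* = S·e^(carry·T), with carry = (r_USD − r_EUR) = 0.0496 − 0.0911 = -0.0415
F* = 1.2343 · e^(-0.0415 × 219/365) = 1.2343 · e^-0.024900 = 1.2343 × 0.975407 = 1.2039
Market 1.1824 < fair 1.2039: forward underpriced → reverse cash-and-carry (short spot, go long the forward).
At maturity, profit = |F_mkt − F*| = |1.1824 − 1.2039| = 0.0215 per EUR (in USD)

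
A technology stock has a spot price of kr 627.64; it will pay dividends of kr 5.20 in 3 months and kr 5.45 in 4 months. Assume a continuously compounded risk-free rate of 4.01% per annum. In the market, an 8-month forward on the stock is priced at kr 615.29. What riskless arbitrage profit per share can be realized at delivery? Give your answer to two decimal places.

kr 18.54 per share

PV(dividends) I = 5.20·e^(−0.0401·3/12) + 5.45·e^(−0.0401·4/12) = 10.5258
Fair forward F* = (S − I)·e^(rT) = (627.64 − 10.5258)·e^0.026733 = 617.1142 × 1.027094 = 633.8343
Market kr 615.29 < fair 633.8343: forward underpriced → reverse cash-and-carry (short the stock, invest proceeds at r, pay the dividends, go long the forward).
Profit at T = |F_mkt − F*| = |615.29 − 633.8343| = kr 18.54 per share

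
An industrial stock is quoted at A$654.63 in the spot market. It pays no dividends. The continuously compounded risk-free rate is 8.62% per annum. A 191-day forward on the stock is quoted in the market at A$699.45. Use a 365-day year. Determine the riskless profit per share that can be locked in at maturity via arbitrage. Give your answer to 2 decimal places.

A$14.62 per share

Fair forward: F* = S·e^(carry·T), with carry = r = 0.0862
F* = 654.63 · e^(0.0862 × 191/365) = 654.63 · e^0.045107 = 654.63 × 1.046140 = A$684.8346
Market A$699.45 > fair A$684.8346: forward overpriced → cash-and-carry (buy spot, short the forward).
At maturity, profit = |F_mkt − F*| = |699.45 − 684.8346| = A$14.62 per share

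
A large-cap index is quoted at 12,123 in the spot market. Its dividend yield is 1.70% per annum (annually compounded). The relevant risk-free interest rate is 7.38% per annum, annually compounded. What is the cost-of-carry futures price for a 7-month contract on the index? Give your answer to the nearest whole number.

12,513

F = S · (1+r)^T / (1+q)^T
= 12123 × 1.042410 / 1.009882 = 12123 × 1.032210
F = 12,513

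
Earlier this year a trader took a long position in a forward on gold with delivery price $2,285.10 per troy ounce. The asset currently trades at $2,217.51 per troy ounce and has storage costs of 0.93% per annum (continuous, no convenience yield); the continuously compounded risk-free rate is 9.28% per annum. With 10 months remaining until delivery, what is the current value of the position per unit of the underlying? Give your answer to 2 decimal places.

$119.72 per troy ounce

Current fair forward for the remaining 10 months: F = S·e^((r + u)·T), (r + u) = 0.0928 + 0.0093 = 0.1021
F = 2217.51 · e^(0.1021 × 10/12) = 2217.51 × 1.08880780 = 2414.4422
Value of long forward = (F − K)·e^(−rT) = (2414.4422 − 2285.10) · e^(−0.0928·10/12)
= 129.3422 × 0.92558128 = 119.72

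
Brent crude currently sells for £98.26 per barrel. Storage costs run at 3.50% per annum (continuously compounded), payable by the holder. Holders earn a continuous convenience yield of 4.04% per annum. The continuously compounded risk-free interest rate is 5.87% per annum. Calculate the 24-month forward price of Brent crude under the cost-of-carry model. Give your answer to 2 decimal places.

Net carry = r + u − y = 0.0587 + 0.0350 − 0.0404 = 0.0533
F = S·e^((r+u−y)T) = 98.26 · e^(0.0533 × 24/12) = 98.26 · e^0.106600
= 98.26 × 1.112489 = £109.31 per barrel

£109.31 per barrel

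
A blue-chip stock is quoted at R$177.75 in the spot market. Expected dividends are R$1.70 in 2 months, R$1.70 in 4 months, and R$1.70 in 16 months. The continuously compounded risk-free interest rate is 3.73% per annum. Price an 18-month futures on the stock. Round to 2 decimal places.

R$182.71

PV(dividends) I = 1.70·e^(−0.0373·2/12) + 1.70·e^(−0.0373·4/12) + 1.70·e^(−0.0373·16/12)
I = 1.6895 + 1.6790 + 1.6175 = 4.9860
F = (S − I)·e^(rT) = (177.75 − 4.9860) · e^(0.0373·18/12)
= 172.7640 · e^0.055950 = 172.7640 × 1.057545 = R$182.71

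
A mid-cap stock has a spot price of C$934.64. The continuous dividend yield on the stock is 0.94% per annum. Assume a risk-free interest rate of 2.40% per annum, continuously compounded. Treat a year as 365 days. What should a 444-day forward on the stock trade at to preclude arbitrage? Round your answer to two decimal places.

F = S·e^((r − q)T) = 934.64 · e^((0.0240 − 0.0094) × 444/365)
= 934.64 · e^0.017760 = 934.64 × 1.017919
F = C$951.39

C$951.39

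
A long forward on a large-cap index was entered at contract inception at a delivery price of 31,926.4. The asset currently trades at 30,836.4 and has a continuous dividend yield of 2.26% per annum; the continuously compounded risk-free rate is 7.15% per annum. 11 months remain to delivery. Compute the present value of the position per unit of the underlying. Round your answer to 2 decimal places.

Current fair forward for the remaining 11 months: F = S·e^((r − q)·T), (r − q) = 0.0715 − 0.0226 = 0.0489
F = 30836.4 · e^(0.0489 × 11/12) = 30836.4 × 1.04584482 = 32250.0892
Value of long forward = (F − K)·e^(−rT) = (32250.0892 − 31926.4) · e^(−0.0715·11/12)
= 323.6892 × 0.93656002 = 303.15

303.15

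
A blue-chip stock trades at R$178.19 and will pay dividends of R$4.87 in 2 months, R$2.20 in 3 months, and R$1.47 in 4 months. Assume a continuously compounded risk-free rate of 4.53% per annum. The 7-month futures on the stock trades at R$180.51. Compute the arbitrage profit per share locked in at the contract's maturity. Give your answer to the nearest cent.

PV(dividends) I = 4.87·e^(−0.0453·2/12) + 2.20·e^(−0.0453·3/12) + 1.47·e^(−0.0453·4/12) = 8.4566
Fair futures F* = (S − I)·e^(rT) = (178.19 − 8.4566)·e^0.026425 = 169.7334 × 1.026777 = 174.2784
Market R$180.51 > fair 174.2784: forward overpriced → cash-and-carry (borrow at r, buy the stock and collect the dividends, short the forward).
Profit at T = |F_mkt − F*| = |180.51 − 174.2784| = R$6.23 per share

R$6.23 per share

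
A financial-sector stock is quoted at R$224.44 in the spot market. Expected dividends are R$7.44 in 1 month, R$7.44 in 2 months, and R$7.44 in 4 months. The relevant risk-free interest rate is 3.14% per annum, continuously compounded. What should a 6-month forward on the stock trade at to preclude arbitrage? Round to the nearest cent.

PV(dividends) I = 7.44·e^(−0.0314·1/12) + 7.44·e^(−0.0314·2/12) + 7.44·e^(−0.0314·4/12)
I = 7.4206 + 7.4012 + 7.3625 = 22.1843
F = (S − I)·e^(rT) = (224.44 − 22.1843) · e^(0.0314·6/12)
= 202.2557 · e^0.015700 = 202.2557 × 1.015824 = R$205.46

R$205.46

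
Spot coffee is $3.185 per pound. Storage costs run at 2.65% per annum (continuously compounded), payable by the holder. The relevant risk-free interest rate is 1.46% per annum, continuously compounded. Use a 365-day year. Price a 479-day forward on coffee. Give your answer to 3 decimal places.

Net carry = r + u − y = 0.0146 + 0.0265 − 0.0000 = 0.0411
F = S·e^((r+u−y)T) = 3.185 · e^(0.0411 × 479/365) = 3.185 · e^0.053937
= 3.185 × 1.055418 = $3.362 per pound

$3.362 per pound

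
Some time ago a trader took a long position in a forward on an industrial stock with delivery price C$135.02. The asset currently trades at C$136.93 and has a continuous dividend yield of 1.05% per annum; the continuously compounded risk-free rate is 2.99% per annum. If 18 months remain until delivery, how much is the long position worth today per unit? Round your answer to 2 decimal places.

C$5.69

Current fair forward for the remaining 18 months: F = S·e^((r − q)·T), (r − q) = 0.0299 − 0.0105 = 0.0194
F = 136.93 · e^(0.0194 × 18/12) = 136.93 × 1.029528 = 140.9733
Value of long forward = (F − K)·e^(−rT) = (140.9733 − 135.02) · e^(−0.0299·18/12)
= 5.9533 × 0.956141 = 5.69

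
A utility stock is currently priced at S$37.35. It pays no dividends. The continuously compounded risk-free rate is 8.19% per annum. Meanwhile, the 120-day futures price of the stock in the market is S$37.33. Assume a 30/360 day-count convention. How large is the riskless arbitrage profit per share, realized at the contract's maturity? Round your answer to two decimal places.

Fair futures: F* = S·e^(carry·T), with carry = r = 0.0819
F* = 37.35 · e^(0.0819 × 120/360) = 37.35 · e^0.027300 = 37.35 × 1.027676 = S$38.3837
Market S$37.33 < fair S$38.3837: forward underpriced → reverse cash-and-carry (short spot, go long the forward).
At maturity, profit = |F_mkt − F*| = |37.33 − 38.3837| = S$1.05 per share

S$1.05 per share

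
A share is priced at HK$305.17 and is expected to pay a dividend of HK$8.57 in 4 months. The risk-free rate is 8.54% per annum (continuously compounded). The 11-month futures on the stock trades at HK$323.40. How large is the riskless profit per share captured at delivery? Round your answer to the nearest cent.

HK$2.39 per share

PV(dividends) I = 8.57·e^(−0.0854·4/12) = 8.3295
Fair futures F* = (S − I)·e^(rT) = (305.17 − 8.3295)·e^0.078283 = 296.8405 × 1.081429 = 321.0119
Market HK$323.40 > fair 321.0119: forward overpriced → cash-and-carry (borrow at r, buy the stock and collect the dividends, short the forward).
Profit at T = |F_mkt − F*| = |323.40 − 321.0119| = HK$2.39 per share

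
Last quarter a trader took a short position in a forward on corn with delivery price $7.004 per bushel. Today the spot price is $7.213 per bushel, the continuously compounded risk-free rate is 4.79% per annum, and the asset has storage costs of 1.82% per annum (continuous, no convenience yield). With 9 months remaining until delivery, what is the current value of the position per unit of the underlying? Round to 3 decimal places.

-$0.555 per bushel

Current fair forward for the remaining 9 months: F = S·e^((r + u)·T), (r + u) = 0.0479 + 0.0182 = 0.0661
F = 7.213 · e^(0.0661 × 9/12) = 7.213 × 1.050824 = 7.5796
Value of long forward = (F − K)·e^(−rT) = (7.5796 − 7.004) · e^(−0.0479·9/12)
= 0.5756 × 0.964713 = 0.555
Short position value = −(long value) = -$0.555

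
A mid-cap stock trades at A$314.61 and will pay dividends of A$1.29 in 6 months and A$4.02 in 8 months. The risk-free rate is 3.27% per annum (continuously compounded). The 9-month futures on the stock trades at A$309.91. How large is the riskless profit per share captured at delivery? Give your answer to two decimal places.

A$7.18 per share

PV(dividends) I = 1.29·e^(−0.0327·6/12) + 4.02·e^(−0.0327·8/12) = 5.2024
Fair futures F* = (S − I)·e^(rT) = (314.61 − 5.2024)·e^0.024525 = 309.4076 × 1.024828 = 317.0896
Market A$309.91 < fair 317.0896: forward underpriced → reverse cash-and-carry (short the stock, invest proceeds at r, pay the dividends, go long the forward).
Profit at T = |F_mkt − F*| = |309.91 − 317.0896| = A$7.18 per share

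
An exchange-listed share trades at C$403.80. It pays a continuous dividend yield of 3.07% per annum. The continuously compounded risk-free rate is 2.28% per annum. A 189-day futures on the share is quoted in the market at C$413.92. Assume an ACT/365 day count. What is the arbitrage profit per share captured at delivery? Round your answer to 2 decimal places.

Fair futures: F* = S·e^(carry·T), with carry = (r − q) = 0.0228 − 0.0307 = -0.0079
F* = 403.80 · e^(-0.0079 × 189/365) = 403.80 · e^-0.004091 = 403.80 × 0.995917 = C$402.1513
Market C$413.92 > fair C$402.1513: forward overpriced → cash-and-carry (buy spot, short the forward).
At maturity, profit = |F_mkt − F*| = |413.92 − 402.1513| = C$11.77 per share

C$11.77 per share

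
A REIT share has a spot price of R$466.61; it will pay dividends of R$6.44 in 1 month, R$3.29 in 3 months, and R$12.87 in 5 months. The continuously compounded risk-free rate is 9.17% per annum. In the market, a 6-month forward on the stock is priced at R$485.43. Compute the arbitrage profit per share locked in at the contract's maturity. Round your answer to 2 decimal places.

R$19.95 per share

PV(dividends) I = 6.44·e^(−0.0917·1/12) + 3.29·e^(−0.0917·3/12) + 12.87·e^(−0.0917·5/12) = 21.9939
Fair forward F* = (S − I)·e^(rT) = (466.61 − 21.9939)·e^0.045850 = 444.6161 × 1.046917 = 465.4762
Market R$485.43 > fair 465.4762: forward overpriced → cash-and-carry (borrow at r, buy the stock and collect the dividends, short the forward).
Profit at T = |F_mkt − F*| = |485.43 − 465.4762| = R$19.95 per share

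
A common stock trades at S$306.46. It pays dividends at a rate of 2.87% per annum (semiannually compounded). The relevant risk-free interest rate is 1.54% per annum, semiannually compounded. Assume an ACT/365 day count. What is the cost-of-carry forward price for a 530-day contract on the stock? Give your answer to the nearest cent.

S$300.66

F = S · (1+r/2)^(2T) / (1+q/2)^(2T)
= 306.46 × 1.022526 / 1.042246 = 306.46 × 0.981079
F = S$300.66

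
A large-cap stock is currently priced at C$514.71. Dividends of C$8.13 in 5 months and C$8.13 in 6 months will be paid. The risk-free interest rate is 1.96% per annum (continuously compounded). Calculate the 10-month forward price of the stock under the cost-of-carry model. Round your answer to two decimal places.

C$506.81

PV(dividends) I = 8.13·e^(−0.0196·5/12) + 8.13·e^(−0.0196·6/12)
I = 8.0639 + 8.0507 = 16.1146
F = (S − I)·e^(rT) = (514.71 − 16.1146) · e^(0.0196·10/12)
= 498.5954 · e^0.016333 = 498.5954 × 1.016467 = C$506.81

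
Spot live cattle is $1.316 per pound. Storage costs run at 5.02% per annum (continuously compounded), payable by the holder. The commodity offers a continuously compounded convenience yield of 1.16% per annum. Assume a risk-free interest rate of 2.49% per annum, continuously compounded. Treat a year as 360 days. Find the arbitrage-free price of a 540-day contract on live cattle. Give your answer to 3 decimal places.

Net carry = r + u − y = 0.0249 + 0.0502 − 0.0116 = 0.0635
F = S·e^((r+u−y)T) = 1.316 · e^(0.0635 × 540/360) = 1.316 · e^0.095250
= 1.316 × 1.099934 = $1.448 per pound

$1.448 per pound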